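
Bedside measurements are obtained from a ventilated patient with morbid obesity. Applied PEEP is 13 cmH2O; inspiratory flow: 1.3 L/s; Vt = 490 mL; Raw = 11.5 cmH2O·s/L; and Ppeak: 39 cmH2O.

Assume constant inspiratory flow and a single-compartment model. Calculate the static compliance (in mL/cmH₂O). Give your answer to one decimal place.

44.3

Equation of motion (constant flow): PIP = Vt/C + R·V̇ + PEEP.
Vt/C = PIP − R·V̇ − PEEP = 39 − 11.5×1.3 − 13 = 39 − 14.95 − 13 = 11.05 cmH2O.
C = Vt / 11.05 = 490 / 11.05 = 44.344 mL/cmH2O.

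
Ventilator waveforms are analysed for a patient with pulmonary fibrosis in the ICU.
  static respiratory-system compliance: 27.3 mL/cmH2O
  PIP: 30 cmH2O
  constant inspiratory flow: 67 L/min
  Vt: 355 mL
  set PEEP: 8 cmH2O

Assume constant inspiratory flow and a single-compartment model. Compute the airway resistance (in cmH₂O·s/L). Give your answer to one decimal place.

Flow: 67 L/min ÷ 60 = 1.1167 L/s.
Equation of motion (constant flow): PIP = Vt/C + R·V̇ + PEEP.
R·V̇ = PIP − Vt/C − PEEP = 30 − 355/27.3 − 8 = 30 − 13.004 − 8 = 8.996 cmH2O.
R = 8.996 / 1.1167 = 8.056 cmH2O·s/L.

8.1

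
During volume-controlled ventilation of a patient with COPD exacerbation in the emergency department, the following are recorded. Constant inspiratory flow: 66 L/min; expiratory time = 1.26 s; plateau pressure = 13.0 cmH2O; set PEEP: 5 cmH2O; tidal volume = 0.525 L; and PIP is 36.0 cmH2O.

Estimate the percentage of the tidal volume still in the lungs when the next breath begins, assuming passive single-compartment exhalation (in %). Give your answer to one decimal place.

Flow: 66 L/min ÷ 60 = 1.1 L/s.
R = (PIP − Pplat)/V̇ = (36.0 − 13.0) / 1.1 = 23.0/1.1 = 20.909 cmH2O·s/L.
C = Vt/(Pplat − PEEP) = 525.0 / (13.0 − 5) = 525.0/8.0 = 65.625 mL/cmH2O.
τ = R × C = 20.909 × 0.06563 L/cmH2O = 1.372 s.
Fraction remaining at end-expiration = e^(−Te/τ) = e^(−1.26/1.372) = 0.3992 → 39.92%.

39.9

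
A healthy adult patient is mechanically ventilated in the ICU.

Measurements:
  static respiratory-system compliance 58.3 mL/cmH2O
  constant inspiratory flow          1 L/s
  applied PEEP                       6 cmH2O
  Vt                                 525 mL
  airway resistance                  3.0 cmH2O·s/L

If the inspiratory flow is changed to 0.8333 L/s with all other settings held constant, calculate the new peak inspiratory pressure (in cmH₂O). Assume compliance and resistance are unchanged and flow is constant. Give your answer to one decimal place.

17.5

PIP = Vt/C + R·V̇ + PEEP (constant-flow equation of motion).
Only the resistive term changes: ΔPIP = R × ΔV̇ = 3.0 × (0.8333 − 1) = 3.0 × -0.1667 = -0.5001 cmH2O.
Original PIP = 525/58.3 + 3.0×1 + 6 = 18.005 cmH2O; new PIP = 18.005 + (-0.5001) = 17.505 cmH2O.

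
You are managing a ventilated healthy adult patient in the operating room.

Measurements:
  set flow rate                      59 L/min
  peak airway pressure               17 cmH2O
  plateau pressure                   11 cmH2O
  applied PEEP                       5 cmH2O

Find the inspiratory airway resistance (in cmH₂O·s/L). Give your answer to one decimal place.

6.1

Flow: 59 L/min ÷ 60 = 0.9833 L/s.
Raw = (PIP − Pplat) / flow = (17 − 11) / 0.9833 = 6.0 / 0.9833 = 6.102 cmH2O·s/L.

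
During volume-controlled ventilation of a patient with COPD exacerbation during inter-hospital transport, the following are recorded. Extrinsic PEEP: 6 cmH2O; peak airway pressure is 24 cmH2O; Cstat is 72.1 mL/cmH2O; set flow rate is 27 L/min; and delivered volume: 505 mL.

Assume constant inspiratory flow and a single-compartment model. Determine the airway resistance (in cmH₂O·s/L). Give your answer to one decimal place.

24.4

Flow: 27 L/min ÷ 60 = 0.45 L/s.
Equation of motion (constant flow): PIP = Vt/C + R·V̇ + PEEP.
R·V̇ = PIP − Vt/C − PEEP = 24 − 505/72.1 − 6 = 24 − 7.004 − 6 = 10.996 cmH2O.
R = 10.996 / 0.45 = 24.436 cmH2O·s/L.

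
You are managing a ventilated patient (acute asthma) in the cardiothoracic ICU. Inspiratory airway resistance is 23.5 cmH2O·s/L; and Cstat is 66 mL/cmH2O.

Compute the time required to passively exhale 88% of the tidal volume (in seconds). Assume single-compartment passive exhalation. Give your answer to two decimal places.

3.29

τ = R × C = 23.5 × 66 mL/cmH2O = 23.5 × 0.066 L/cmH2O = 1.551 s.
Exhaled fraction f = 1 − e^(−t/τ) → t = −τ·ln(1 − f) = −1.551·ln(0.12) = 3.289 s.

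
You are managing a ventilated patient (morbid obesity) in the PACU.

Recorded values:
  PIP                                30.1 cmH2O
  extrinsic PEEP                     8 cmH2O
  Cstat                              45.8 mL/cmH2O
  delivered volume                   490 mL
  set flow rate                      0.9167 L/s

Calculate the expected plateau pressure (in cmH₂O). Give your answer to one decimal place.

Pplat = PEEP + Vt / Cstat = 8 + 490 / 45.8 = 8 + 10.699 = 18.699 cmH2O.

18.7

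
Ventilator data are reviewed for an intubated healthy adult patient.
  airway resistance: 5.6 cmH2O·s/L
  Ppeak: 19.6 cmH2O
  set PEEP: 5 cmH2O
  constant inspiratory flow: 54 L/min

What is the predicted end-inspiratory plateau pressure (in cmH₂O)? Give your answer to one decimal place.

14.6

Flow: 54 L/min ÷ 60 = 0.9 L/s.
Pplat = PIP − Raw × flow = 19.6 − 5.6 × 0.9 = 19.6 − 5.04 = 14.56 cmH2O.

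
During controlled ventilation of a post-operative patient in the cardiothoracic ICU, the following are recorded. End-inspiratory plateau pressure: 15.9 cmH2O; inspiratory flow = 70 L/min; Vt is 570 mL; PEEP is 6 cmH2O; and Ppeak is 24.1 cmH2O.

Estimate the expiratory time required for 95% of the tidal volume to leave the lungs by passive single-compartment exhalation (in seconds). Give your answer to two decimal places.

1.21

Flow: 70 L/min ÷ 60 = 1.1667 L/s.
R = (PIP − Pplat)/V̇ = (24.1 − 15.9) / 1.1667 = 8.2/1.1667 = 7.028 cmH2O·s/L.
C = Vt/(Pplat − PEEP) = 570.0 / (15.9 − 6) = 570.0/9.9 = 57.576 mL/cmH2O.
τ = R × C = 7.028 × 0.05758 L/cmH2O = 0.4047 s.
t = −τ·ln(1 − 0.95) = −0.4047·ln(0.05) = 1.212 s.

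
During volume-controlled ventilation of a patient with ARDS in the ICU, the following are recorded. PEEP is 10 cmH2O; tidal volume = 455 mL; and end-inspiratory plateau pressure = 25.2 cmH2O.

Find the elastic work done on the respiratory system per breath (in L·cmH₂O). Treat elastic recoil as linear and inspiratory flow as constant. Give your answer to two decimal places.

Elastic work ≈ ½ × (Pplat − PEEP) × Vt = 0.5 × (25.2 − 10) × 0.455 L = 0.5 × 15.2 × 0.455 = 3.458 L·cmH2O.

3.46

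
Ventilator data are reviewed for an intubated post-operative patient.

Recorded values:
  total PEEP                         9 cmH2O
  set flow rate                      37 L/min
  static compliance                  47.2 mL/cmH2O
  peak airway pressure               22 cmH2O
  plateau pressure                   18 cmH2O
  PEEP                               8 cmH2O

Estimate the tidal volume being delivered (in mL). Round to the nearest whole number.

End-expiratory occlusion gives total PEEP = 9 cmH2O (intrinsic PEEP = 9 − 8 = 1). Use total PEEP for the elastic gradient.
Vt = Cstat × (Pplat − PEEPtotal) = 47.2 × (18 − 9) = 47.2 × 9.0 = 424.8 mL.

425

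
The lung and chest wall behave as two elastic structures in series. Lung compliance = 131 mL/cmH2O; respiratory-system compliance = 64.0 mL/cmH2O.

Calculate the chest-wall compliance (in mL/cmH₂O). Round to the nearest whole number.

125

1/Ccw = 1/Crs − 1/CL.
1/Ccw = 1/64.0 − 1/131 = 0.007991.
Ccw = 125.14 mL/cmH2O.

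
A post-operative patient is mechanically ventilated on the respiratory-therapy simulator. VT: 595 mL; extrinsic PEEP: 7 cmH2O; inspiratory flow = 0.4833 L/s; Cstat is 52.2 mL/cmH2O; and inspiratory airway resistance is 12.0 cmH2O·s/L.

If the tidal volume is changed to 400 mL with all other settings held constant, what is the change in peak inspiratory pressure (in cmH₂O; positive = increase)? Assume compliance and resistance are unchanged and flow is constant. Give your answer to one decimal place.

PIP = Vt/C + R·V̇ + PEEP (constant-flow equation of motion).
Only the elastic term changes: ΔPIP = ΔVt / C = (400 − 595) / 52.2 = -3.736 cmH2O.

-3.7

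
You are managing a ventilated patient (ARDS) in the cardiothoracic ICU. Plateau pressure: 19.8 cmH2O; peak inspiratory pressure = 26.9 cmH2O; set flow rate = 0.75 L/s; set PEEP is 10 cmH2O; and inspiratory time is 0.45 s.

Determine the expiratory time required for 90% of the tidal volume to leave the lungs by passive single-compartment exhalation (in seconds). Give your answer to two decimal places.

Vt = flow × Ti = 0.75 L/s × 0.45 s × 1000 mL/L = 337.5 mL.
R = (PIP − Pplat)/V̇ = (26.9 − 19.8) / 0.75 = 7.1/0.75 = 9.467 cmH2O·s/L.
C = Vt/(Pplat − PEEP) = 337.5 / (19.8 − 10) = 337.5/9.8 = 34.439 mL/cmH2O.
τ = R × C = 9.467 × 0.03444 L/cmH2O = 0.326 s.
t = −τ·ln(1 − 0.90) = −0.326·ln(0.1) = 0.7506 s.

0.75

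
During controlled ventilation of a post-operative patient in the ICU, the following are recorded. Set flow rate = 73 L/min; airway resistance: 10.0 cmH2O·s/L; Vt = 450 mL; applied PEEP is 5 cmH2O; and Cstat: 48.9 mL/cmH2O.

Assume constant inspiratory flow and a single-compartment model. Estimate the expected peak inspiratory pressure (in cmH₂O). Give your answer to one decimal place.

26.4

Flow: 73 L/min ÷ 60 = 1.2167 L/s.
Equation of motion (constant flow): PIP = Vt/C + R·V̇ + PEEP.
PIP = 450/48.9 + 10.0×1.2167 + 5 = 9.202 + 12.167 + 5 = 26.369 cmH2O.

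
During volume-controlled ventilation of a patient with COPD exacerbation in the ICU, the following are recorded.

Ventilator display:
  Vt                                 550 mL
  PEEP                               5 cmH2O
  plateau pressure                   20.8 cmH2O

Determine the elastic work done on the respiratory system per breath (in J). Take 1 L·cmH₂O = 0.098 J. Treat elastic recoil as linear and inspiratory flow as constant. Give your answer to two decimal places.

0.43

Elastic work ≈ ½ × (Pplat − PEEP) × Vt = 0.5 × (20.8 − 5) × 0.550 L = 0.5 × 15.8 × 0.550 = 4.345 L·cmH2O.
× 0.098 J/(L·cmH2O) → 0.4258 J.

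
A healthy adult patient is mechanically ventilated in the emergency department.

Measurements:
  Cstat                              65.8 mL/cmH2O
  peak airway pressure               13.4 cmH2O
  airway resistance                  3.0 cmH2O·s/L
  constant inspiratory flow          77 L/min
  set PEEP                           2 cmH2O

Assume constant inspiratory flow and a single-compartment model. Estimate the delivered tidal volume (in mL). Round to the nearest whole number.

Flow: 77 L/min ÷ 60 = 1.2833 L/s.
Equation of motion (constant flow): PIP = Vt/C + R·V̇ + PEEP.
Vt/C = PIP − R·V̇ − PEEP = 13.4 − 3.85 − 2 = 7.55 cmH2O.
Vt = C × 7.55 = 65.8 × 7.55 = 496.79 mL.

497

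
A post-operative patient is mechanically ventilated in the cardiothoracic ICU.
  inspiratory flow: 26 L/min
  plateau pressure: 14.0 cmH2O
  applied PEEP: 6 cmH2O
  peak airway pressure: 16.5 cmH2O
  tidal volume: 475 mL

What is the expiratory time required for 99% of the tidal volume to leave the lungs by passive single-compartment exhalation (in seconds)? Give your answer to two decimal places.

Flow: 26 L/min ÷ 60 = 0.4333 L/s.
R = (PIP − Pplat)/V̇ = (16.5 − 14.0) / 0.4333 = 2.5/0.4333 = 5.77 cmH2O·s/L.
C = Vt/(Pplat − PEEP) = 475.0 / (14.0 − 6) = 475.0/8.0 = 59.375 mL/cmH2O.
τ = R × C = 5.77 × 0.05938 L/cmH2O = 0.3426 s.
t = −τ·ln(1 − 0.99) = −0.3426·ln(0.01) = 1.578 s.

1.58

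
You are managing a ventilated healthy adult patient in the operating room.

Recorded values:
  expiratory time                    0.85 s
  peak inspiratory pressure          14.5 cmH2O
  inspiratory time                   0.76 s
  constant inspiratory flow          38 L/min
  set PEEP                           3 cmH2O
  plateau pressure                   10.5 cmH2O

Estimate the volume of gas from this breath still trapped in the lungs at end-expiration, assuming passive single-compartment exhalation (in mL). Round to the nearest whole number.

Flow: 38 L/min ÷ 60 = 0.6333 L/s.
Vt = flow × Ti = 0.6333 L/s × 0.76 s × 1000 mL/L = 481.31 mL.
R = (PIP − Pplat)/V̇ = (14.5 − 10.5) / 0.6333 = 4.0/0.6333 = 6.316 cmH2O·s/L.
C = Vt/(Pplat − PEEP) = 481.31 / (10.5 − 3) = 481.31/7.5 = 64.175 mL/cmH2O.
τ = R × C = 6.316 × 0.06418 L/cmH2O = 0.4054 s.
Fraction remaining = e^(−Te/τ) = e^(−0.85/0.4054) = 0.1229.
Trapped volume = 481.31 × 0.1229 = 59.153 mL.

59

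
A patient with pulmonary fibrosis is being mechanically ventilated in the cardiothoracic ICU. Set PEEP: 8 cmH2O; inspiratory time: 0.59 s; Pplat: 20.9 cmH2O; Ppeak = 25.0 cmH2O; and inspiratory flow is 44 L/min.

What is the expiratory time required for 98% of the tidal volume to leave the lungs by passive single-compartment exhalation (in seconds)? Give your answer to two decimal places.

Flow: 44 L/min ÷ 60 = 0.7333 L/s.
Vt = flow × Ti = 0.7333 L/s × 0.59 s × 1000 mL/L = 432.65 mL.
R = (PIP − Pplat)/V̇ = (25.0 − 20.9) / 0.7333 = 4.1/0.7333 = 5.591 cmH2O·s/L.
C = Vt/(Pplat − PEEP) = 432.65 / (20.9 − 8) = 432.65/12.9 = 33.539 mL/cmH2O.
τ = R × C = 5.591 × 0.03354 L/cmH2O = 0.1875 s.
t = −τ·ln(1 − 0.98) = −0.1875·ln(0.02) = 0.7335 s.

0.73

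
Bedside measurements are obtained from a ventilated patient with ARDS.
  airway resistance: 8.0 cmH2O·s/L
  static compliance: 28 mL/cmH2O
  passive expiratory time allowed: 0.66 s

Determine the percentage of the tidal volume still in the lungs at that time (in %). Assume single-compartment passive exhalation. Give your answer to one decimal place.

5.3

τ = R × C = 8.0 × 28 mL/cmH2O = 8.0 × 0.028 L/cmH2O = 0.224 s.
Passive exhalation: V(t)/V₀ = e^(−t/τ) = e^(−0.66/0.224) = 0.05253.
Fraction remaining = 0.05253 → 5.253%.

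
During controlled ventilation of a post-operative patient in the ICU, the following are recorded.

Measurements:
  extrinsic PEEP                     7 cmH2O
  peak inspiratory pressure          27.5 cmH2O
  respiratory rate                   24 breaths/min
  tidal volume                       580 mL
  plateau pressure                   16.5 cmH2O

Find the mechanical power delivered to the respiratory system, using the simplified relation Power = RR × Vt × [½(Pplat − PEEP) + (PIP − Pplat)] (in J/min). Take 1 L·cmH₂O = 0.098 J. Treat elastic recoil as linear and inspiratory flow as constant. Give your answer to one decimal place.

21.5

Per-breath work = Vt × [½(Pplat−PEEP) + (PIP−Pplat)] = 0.580 × [0.5×9.5 + 11.0] = 0.580 × 15.75 = 9.135 L·cmH2O.
Power = 24 × 9.135 = 219.24 L·cmH2O/min.
× 0.098 J/(L·cmH2O) → 21.486 J/min.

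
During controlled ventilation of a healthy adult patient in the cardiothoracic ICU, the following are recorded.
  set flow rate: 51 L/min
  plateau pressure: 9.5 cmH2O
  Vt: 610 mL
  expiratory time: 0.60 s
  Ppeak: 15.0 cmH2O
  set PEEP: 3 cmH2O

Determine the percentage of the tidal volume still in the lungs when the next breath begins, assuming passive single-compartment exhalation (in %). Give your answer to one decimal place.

37.2

Flow: 51 L/min ÷ 60 = 0.85 L/s.
R = (PIP − Pplat)/V̇ = (15.0 − 9.5) / 0.85 = 5.5/0.85 = 6.471 cmH2O·s/L.
C = Vt/(Pplat − PEEP) = 610.0 / (9.5 − 3) = 610.0/6.5 = 93.846 mL/cmH2O.
τ = R × C = 6.471 × 0.09385 L/cmH2O = 0.6073 s.
Fraction remaining at end-expiration = e^(−Te/τ) = e^(−0.60/0.6073) = 0.3723 → 37.23%.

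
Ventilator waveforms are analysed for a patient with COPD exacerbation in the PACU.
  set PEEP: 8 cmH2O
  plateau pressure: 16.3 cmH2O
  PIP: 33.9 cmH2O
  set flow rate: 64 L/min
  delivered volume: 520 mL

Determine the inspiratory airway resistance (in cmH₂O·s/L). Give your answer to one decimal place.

Flow: 64 L/min ÷ 60 = 1.0667 L/s.
Raw = (PIP − Pplat) / flow = (33.9 − 16.3) / 1.0667 = 17.6 / 1.0667 = 16.499 cmH2O·s/L.

16.5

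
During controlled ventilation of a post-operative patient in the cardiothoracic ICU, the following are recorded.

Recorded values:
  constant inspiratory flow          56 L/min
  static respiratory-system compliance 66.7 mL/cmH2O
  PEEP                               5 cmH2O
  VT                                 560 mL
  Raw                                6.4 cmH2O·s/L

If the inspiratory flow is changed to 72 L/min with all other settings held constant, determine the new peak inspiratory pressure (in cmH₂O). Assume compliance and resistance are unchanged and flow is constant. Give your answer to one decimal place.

21.1

Flow: 56 L/min ÷ 60 = 0.9333 L/s.
New flow: 72 L/min ÷ 60 = 1.2 L/s.
PIP = Vt/C + R·V̇ + PEEP (constant-flow equation of motion).
Only the resistive term changes: ΔPIP = R × ΔV̇ = 6.4 × (1.2 − 0.9333) = 6.4 × 0.2667 = 1.707 cmH2O.
Original PIP = 560/66.7 + 6.4×0.9333 + 5 = 19.369 cmH2O; new PIP = 19.369 + (1.707) = 21.076 cmH2O.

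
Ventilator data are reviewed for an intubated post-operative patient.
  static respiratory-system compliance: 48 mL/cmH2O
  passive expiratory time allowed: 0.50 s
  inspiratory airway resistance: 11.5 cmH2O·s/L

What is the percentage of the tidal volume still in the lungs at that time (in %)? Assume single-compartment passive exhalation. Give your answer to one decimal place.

τ = R × C = 11.5 × 48 mL/cmH2O = 11.5 × 0.048 L/cmH2O = 0.552 s.
Passive exhalation: V(t)/V₀ = e^(−t/τ) = e^(−0.50/0.552) = 0.4042.
Fraction remaining = 0.4042 → 40.42%.

40.4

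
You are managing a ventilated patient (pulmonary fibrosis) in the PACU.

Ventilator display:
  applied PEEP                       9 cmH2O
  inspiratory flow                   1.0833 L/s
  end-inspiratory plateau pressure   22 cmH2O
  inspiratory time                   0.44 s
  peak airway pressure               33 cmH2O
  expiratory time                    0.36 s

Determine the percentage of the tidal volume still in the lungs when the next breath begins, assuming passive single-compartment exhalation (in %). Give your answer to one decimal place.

Vt = flow × Ti = 1.0833 L/s × 0.44 s × 1000 mL/L = 476.65 mL.
R = (PIP − Pplat)/V̇ = (33 − 22) / 1.0833 = 11.0/1.0833 = 10.154 cmH2O·s/L.
C = Vt/(Pplat − PEEP) = 476.65 / (22 − 9) = 476.65/13.0 = 36.665 mL/cmH2O.
τ = R × C = 10.154 × 0.03667 L/cmH2O = 0.3723 s.
Fraction remaining at end-expiration = e^(−Te/τ) = e^(−0.36/0.3723) = 0.3802 → 38.02%.

38.0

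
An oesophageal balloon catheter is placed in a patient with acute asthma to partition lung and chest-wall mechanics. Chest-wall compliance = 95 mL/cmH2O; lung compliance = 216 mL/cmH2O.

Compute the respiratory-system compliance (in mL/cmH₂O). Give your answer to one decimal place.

66.0

Lung and chest wall are elastances in series: 1/Crs = 1/CL + 1/Ccw.
1/Crs = 1/216 + 1/95 = 0.01516.
Crs = 65.963 mL/cmH2O.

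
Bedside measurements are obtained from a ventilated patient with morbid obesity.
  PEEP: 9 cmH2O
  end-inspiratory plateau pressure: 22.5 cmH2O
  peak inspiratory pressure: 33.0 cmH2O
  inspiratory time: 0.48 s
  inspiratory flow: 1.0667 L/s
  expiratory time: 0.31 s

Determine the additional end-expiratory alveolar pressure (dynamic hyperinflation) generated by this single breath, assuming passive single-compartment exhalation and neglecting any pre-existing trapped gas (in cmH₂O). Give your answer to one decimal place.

5.9

Vt = flow × Ti = 1.0667 L/s × 0.48 s × 1000 mL/L = 512.02 mL.
R = (PIP − Pplat)/V̇ = (33.0 − 22.5) / 1.0667 = 10.5/1.0667 = 9.843 cmH2O·s/L.
C = Vt/(Pplat − PEEP) = 512.02 / (22.5 − 9) = 512.02/13.5 = 37.927 mL/cmH2O.
τ = R × C = 9.843 × 0.03793 L/cmH2O = 0.3733 s.
Fraction remaining = e^(−Te/τ) = e^(−0.31/0.3733) = 0.4359; trapped volume = 512.02 × 0.4359 = 223.19 mL.
Additional alveolar pressure from trapping ≈ V_trapped / C = 223.19 / 37.927 = 5.885 cmH2O.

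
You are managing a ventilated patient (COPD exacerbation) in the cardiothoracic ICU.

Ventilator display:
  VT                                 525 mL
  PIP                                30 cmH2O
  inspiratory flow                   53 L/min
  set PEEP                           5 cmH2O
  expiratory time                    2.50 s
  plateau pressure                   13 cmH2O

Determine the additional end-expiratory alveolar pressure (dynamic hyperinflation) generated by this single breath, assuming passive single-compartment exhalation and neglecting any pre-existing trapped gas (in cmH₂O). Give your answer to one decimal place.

Flow: 53 L/min ÷ 60 = 0.8833 L/s.
R = (PIP − Pplat)/V̇ = (30 − 13) / 0.8833 = 17.0/0.8833 = 19.246 cmH2O·s/L.
C = Vt/(Pplat − PEEP) = 525.0 / (13 − 5) = 525.0/8.0 = 65.625 mL/cmH2O.
τ = R × C = 19.246 × 0.06563 L/cmH2O = 1.263 s.
Fraction remaining = e^(−Te/τ) = e^(−2.50/1.263) = 0.1382; trapped volume = 525.0 × 0.1382 = 72.555 mL.
Additional alveolar pressure from trapping ≈ V_trapped / C = 72.555 / 65.625 = 1.106 cmH2O.

1.1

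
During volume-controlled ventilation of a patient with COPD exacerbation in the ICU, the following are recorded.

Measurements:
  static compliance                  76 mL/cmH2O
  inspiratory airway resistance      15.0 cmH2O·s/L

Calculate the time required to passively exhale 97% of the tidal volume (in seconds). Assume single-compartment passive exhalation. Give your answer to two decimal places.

4.00

τ = R × C = 15.0 × 76 mL/cmH2O = 15.0 × 0.076 L/cmH2O = 1.14 s.
Exhaled fraction f = 1 − e^(−t/τ) → t = −τ·ln(1 − f) = −1.14·ln(0.03) = 3.997 s.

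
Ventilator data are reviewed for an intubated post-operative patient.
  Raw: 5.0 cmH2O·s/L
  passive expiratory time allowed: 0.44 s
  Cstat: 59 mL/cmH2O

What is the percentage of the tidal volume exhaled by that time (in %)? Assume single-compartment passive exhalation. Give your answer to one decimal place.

τ = R × C = 5.0 × 59 mL/cmH2O = 5.0 × 0.059 L/cmH2O = 0.295 s.
Passive exhalation: V(t)/V₀ = e^(−t/τ) = e^(−0.44/0.295) = 0.225.
Fraction exhaled = 1 − 0.225 = 0.775 → 77.5%.

77.5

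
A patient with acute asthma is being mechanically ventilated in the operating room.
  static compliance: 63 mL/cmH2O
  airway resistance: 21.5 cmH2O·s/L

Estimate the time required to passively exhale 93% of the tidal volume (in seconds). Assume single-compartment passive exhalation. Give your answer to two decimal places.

τ = R × C = 21.5 × 63 mL/cmH2O = 21.5 × 0.063 L/cmH2O = 1.355 s.
Exhaled fraction f = 1 − e^(−t/τ) → t = −τ·ln(1 − f) = −1.355·ln(0.07) = 3.603 s.

3.60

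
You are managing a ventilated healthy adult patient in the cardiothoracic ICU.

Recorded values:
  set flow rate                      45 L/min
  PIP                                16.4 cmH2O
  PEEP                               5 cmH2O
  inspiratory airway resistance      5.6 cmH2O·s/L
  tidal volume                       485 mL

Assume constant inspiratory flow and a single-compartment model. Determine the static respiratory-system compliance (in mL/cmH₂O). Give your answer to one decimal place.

67.4

Flow: 45 L/min ÷ 60 = 0.75 L/s.
Equation of motion (constant flow): PIP = Vt/C + R·V̇ + PEEP.
Vt/C = PIP − R·V̇ − PEEP = 16.4 − 5.6×0.75 − 5 = 16.4 − 4.2 − 5 = 7.2 cmH2O.
C = Vt / 7.2 = 485 / 7.2 = 67.361 mL/cmH2O.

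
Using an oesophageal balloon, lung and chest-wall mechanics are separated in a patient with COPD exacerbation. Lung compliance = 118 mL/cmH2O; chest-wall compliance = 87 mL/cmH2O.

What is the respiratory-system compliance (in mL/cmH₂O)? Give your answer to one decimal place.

50.1

Lung and chest wall are elastances in series: 1/Crs = 1/CL + 1/Ccw.
1/Crs = 1/118 + 1/87 = 0.01997.
Crs = 50.075 mL/cmH2O.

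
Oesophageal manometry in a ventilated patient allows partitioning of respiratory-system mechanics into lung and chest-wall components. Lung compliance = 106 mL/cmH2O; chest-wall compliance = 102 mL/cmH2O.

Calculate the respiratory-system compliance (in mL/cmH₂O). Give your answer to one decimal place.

Lung and chest wall are elastances in series: 1/Crs = 1/CL + 1/Ccw.
1/Crs = 1/106 + 1/102 = 0.01924.
Crs = 51.975 mL/cmH2O.

52.0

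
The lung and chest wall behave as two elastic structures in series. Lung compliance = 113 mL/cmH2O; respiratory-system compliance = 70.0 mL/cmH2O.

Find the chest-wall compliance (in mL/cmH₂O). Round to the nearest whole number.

184

1/Ccw = 1/Crs − 1/CL.
1/Ccw = 1/70.0 − 1/113 = 0.005436.
Ccw = 183.96 mL/cmH2O.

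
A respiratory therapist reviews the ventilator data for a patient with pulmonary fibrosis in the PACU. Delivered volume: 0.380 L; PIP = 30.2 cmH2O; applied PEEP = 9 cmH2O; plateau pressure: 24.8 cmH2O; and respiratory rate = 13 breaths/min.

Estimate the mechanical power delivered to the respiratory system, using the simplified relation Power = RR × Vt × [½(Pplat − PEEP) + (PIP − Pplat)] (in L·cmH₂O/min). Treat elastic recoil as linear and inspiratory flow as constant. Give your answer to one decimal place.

65.7

Per-breath work = Vt × [½(Pplat−PEEP) + (PIP−Pplat)] = 0.380 × [0.5×15.8 + 5.4] = 0.380 × 13.3 = 5.054 L·cmH2O.
Power = 13 × 5.054 = 65.702 L·cmH2O/min.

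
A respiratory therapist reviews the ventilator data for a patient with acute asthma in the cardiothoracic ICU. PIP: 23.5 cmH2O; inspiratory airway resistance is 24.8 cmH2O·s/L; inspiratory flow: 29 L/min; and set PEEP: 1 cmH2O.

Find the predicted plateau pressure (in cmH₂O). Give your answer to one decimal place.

Flow: 29 L/min ÷ 60 = 0.4833 L/s.
Pplat = PIP − Raw × flow = 23.5 − 24.8 × 0.4833 = 23.5 − 11.986 = 11.514 cmH2O.

11.5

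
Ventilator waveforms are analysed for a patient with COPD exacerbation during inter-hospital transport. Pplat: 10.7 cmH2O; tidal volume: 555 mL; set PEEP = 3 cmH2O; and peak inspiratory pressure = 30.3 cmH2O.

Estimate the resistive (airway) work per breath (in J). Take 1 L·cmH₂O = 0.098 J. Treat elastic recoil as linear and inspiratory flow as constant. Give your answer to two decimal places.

With constant inspiratory flow the resistive pressure is constant at PIP − Pplat = 30.3 − 10.7 = 19.6 cmH2O, so resistive work = 19.6 × 0.555 = 10.878 L·cmH2O.
× 0.098 J/(L·cmH2O) → 1.066 J.

1.07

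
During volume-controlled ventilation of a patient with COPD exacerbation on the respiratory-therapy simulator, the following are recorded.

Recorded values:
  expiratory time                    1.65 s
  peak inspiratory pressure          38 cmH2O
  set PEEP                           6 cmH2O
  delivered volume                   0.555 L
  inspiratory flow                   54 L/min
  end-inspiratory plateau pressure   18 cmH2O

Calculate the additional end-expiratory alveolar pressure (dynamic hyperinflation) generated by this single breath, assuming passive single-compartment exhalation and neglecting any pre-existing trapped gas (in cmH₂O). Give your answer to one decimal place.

2.4

Flow: 54 L/min ÷ 60 = 0.9 L/s.
R = (PIP − Pplat)/V̇ = (38 − 18) / 0.9 = 20.0/0.9 = 22.222 cmH2O·s/L.
C = Vt/(Pplat − PEEP) = 555.0 / (18 − 6) = 555.0/12.0 = 46.25 mL/cmH2O.
τ = R × C = 22.222 × 0.04625 L/cmH2O = 1.028 s.
Fraction remaining = e^(−Te/τ) = e^(−1.65/1.028) = 0.2009; trapped volume = 555.0 × 0.2009 = 111.5 mL.
Additional alveolar pressure from trapping ≈ V_trapped / C = 111.5 / 46.25 = 2.411 cmH2O.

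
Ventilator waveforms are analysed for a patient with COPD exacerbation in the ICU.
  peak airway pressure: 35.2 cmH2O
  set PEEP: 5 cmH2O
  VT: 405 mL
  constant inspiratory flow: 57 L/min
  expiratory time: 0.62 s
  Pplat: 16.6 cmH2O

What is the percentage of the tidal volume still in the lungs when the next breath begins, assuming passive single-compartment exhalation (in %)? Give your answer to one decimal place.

40.4

Flow: 57 L/min ÷ 60 = 0.95 L/s.
R = (PIP − Pplat)/V̇ = (35.2 − 16.6) / 0.95 = 18.6/0.95 = 19.579 cmH2O·s/L.
C = Vt/(Pplat − PEEP) = 405.0 / (16.6 − 5) = 405.0/11.6 = 34.914 mL/cmH2O.
τ = R × C = 19.579 × 0.03491 L/cmH2O = 0.6835 s.
Fraction remaining at end-expiration = e^(−Te/τ) = e^(−0.62/0.6835) = 0.4037 → 40.37%.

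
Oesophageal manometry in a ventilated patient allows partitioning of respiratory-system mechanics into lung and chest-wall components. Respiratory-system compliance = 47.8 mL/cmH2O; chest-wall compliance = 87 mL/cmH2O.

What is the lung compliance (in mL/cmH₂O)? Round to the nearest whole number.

1/CL = 1/Crs − 1/Ccw.
1/CL = 1/47.8 − 1/87 = 0.009426.
CL = 106.09 mL/cmH2O.

106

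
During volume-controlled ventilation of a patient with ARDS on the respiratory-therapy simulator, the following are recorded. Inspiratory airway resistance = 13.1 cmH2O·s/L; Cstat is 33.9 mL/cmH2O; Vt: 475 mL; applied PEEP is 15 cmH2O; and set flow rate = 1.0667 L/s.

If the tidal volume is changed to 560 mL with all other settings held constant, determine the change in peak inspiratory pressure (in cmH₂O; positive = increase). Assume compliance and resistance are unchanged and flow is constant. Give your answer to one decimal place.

2.5

PIP = Vt/C + R·V̇ + PEEP (constant-flow equation of motion).
Only the elastic term changes: ΔPIP = ΔVt / C = (560 − 475) / 33.9 = 2.507 cmH2O.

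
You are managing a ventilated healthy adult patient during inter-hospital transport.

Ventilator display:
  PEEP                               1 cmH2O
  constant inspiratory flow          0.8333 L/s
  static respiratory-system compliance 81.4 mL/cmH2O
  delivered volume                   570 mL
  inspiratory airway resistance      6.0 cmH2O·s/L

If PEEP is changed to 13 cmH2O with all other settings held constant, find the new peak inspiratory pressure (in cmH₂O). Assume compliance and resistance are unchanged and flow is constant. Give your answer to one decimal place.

PIP = Vt/C + R·V̇ + PEEP (constant-flow equation of motion).
Only the baseline term changes: ΔPIP = ΔPEEP = 13 − 1 = 12.0 cmH2O.
Original PIP = 570/81.4 + 6.0×0.8333 + 1 = 13.002 cmH2O; new PIP = 13.002 + (12.0) = 25.002 cmH2O.

25.0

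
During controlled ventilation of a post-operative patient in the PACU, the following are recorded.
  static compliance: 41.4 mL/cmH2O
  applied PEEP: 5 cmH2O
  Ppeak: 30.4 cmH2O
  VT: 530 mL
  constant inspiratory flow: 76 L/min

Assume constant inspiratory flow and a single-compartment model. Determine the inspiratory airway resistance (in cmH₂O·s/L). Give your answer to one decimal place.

Flow: 76 L/min ÷ 60 = 1.2667 L/s.
Equation of motion (constant flow): PIP = Vt/C + R·V̇ + PEEP.
R·V̇ = PIP − Vt/C − PEEP = 30.4 − 530/41.4 − 5 = 30.4 − 12.802 − 5 = 12.598 cmH2O.
R = 12.598 / 1.2667 = 9.946 cmH2O·s/L.

9.9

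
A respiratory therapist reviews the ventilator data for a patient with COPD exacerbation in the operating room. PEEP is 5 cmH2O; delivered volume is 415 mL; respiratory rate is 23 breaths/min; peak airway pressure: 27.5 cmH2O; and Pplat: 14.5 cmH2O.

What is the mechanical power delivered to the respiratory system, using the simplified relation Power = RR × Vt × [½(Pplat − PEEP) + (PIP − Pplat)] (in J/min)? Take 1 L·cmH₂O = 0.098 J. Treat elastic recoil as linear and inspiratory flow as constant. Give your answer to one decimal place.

16.6

Per-breath work = Vt × [½(Pplat−PEEP) + (PIP−Pplat)] = 0.415 × [0.5×9.5 + 13.0] = 0.415 × 17.75 = 7.366 L·cmH2O.
Power = 23 × 7.366 = 169.42 L·cmH2O/min.
× 0.098 J/(L·cmH2O) → 16.603 J/min.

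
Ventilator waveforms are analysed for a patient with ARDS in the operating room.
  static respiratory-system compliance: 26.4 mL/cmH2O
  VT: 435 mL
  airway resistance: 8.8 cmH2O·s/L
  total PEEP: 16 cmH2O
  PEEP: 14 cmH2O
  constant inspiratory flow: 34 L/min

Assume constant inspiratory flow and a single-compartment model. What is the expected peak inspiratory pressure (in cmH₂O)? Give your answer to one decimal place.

37.5

Flow: 34 L/min ÷ 60 = 0.5667 L/s.
Total PEEP = 16 cmH2O (set 14 + intrinsic 2); this is the baseline alveolar pressure.
Equation of motion (constant flow): PIP = Vt/C + R·V̇ + PEEP.
PIP = 435/26.4 + 8.8×0.5667 + 16 = 16.477 + 4.987 + 16 = 37.464 cmH2O.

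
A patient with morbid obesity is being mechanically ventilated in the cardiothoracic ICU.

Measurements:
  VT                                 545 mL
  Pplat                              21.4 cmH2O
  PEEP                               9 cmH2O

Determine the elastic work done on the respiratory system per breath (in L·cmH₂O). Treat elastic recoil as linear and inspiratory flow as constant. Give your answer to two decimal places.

Elastic work ≈ ½ × (Pplat − PEEP) × Vt = 0.5 × (21.4 − 9) × 0.545 L = 0.5 × 12.4 × 0.545 = 3.379 L·cmH2O.

3.38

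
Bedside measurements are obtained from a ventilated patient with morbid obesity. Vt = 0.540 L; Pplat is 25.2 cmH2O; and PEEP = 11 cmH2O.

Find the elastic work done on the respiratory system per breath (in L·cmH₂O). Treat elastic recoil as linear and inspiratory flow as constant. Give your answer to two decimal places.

3.83

Elastic work ≈ ½ × (Pplat − PEEP) × Vt = 0.5 × (25.2 − 11) × 0.540 L = 0.5 × 14.2 × 0.540 = 3.834 L·cmH2O.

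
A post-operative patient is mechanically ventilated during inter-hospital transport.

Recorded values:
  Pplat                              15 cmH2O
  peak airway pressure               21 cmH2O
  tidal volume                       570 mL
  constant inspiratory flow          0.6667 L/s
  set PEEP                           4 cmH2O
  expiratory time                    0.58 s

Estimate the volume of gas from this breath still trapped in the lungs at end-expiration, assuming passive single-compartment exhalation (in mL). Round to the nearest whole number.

R = (PIP − Pplat)/V̇ = (21 − 15) / 0.6667 = 6.0/0.6667 = 9.0 cmH2O·s/L.
C = Vt/(Pplat − PEEP) = 570.0 / (15 − 4) = 570.0/11.0 = 51.818 mL/cmH2O.
τ = R × C = 9.0 × 0.05182 L/cmH2O = 0.4664 s.
Fraction remaining = e^(−Te/τ) = e^(−0.58/0.4664) = 0.2884.
Trapped volume = 570.0 × 0.2884 = 164.39 mL.

164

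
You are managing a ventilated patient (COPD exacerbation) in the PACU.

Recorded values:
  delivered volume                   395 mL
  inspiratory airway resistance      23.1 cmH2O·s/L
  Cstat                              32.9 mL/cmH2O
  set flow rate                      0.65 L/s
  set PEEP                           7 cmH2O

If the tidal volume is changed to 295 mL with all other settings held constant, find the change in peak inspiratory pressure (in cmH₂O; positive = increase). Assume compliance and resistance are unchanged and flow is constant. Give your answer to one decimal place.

-3.0

PIP = Vt/C + R·V̇ + PEEP (constant-flow equation of motion).
Only the elastic term changes: ΔPIP = ΔVt / C = (295 − 395) / 32.9 = -3.04 cmH2O.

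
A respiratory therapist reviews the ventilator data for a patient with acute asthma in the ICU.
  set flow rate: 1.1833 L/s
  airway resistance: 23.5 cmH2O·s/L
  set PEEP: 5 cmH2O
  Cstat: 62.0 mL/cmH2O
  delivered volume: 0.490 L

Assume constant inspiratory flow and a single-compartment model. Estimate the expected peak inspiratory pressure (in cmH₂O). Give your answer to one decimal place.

Equation of motion (constant flow): PIP = Vt/C + R·V̇ + PEEP.
PIP = 490/62.0 + 23.5×1.1833 + 5 = 7.903 + 27.808 + 5 = 40.711 cmH2O.

40.7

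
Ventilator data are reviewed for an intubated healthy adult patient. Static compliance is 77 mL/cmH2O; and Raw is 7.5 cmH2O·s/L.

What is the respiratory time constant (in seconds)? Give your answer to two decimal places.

0.58

τ = R × C = 7.5 × 77 mL/cmH2O = 7.5 × 0.077 L/cmH2O = 0.5775 s.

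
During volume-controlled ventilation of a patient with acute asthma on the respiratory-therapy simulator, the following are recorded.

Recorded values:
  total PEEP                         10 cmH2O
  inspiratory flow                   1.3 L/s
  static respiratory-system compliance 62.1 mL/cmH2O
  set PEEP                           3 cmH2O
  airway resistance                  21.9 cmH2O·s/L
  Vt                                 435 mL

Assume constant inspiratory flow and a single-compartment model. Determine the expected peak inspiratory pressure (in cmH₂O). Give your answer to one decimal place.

45.5

Total PEEP = 10 cmH2O (set 3 + intrinsic 7); this is the baseline alveolar pressure.
Equation of motion (constant flow): PIP = Vt/C + R·V̇ + PEEP.
PIP = 435/62.1 + 21.9×1.3 + 10 = 7.005 + 28.47 + 10 = 45.475 cmH2O.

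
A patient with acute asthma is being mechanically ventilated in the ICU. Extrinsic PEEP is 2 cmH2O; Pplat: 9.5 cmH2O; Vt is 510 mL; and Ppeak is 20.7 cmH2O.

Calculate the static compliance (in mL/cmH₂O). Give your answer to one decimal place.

68.0

Cstat = Vt / (Pplat − PEEP) = 510 / (9.5 − 2) = 510 / 7.5 = 68.0 mL/cmH2O.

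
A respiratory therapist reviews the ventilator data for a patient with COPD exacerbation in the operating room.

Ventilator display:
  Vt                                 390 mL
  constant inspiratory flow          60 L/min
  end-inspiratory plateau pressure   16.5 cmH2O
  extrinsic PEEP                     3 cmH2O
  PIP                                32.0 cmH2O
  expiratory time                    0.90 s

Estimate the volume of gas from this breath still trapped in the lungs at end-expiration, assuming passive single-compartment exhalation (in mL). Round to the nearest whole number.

52

Flow: 60 L/min ÷ 60 = 1 L/s.
R = (PIP − Pplat)/V̇ = (32.0 − 16.5) / 1 = 15.5/1 = 15.5 cmH2O·s/L.
C = Vt/(Pplat − PEEP) = 390.0 / (16.5 − 3) = 390.0/13.5 = 28.889 mL/cmH2O.
τ = R × C = 15.5 × 0.02889 L/cmH2O = 0.4478 s.
Fraction remaining = e^(−Te/τ) = e^(−0.90/0.4478) = 0.134.
Trapped volume = 390.0 × 0.134 = 52.26 mL.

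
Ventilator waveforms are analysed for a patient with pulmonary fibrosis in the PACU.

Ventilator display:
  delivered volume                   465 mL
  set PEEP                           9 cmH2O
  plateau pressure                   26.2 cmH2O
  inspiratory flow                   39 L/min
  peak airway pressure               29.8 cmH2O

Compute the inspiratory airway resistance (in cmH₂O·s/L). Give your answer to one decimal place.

Flow: 39 L/min ÷ 60 = 0.65 L/s.
Raw = (PIP − Pplat) / flow = (29.8 − 26.2) / 0.65 = 3.6 / 0.65 = 5.538 cmH2O·s/L.

5.5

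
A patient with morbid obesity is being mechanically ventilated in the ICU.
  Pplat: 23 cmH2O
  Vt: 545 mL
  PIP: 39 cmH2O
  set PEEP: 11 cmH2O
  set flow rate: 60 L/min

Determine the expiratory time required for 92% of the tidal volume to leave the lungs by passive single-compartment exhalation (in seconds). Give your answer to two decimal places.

Flow: 60 L/min ÷ 60 = 1 L/s.
R = (PIP − Pplat)/V̇ = (39 − 23) / 1 = 16.0/1 = 16.0 cmH2O·s/L.
C = Vt/(Pplat − PEEP) = 545.0 / (23 − 11) = 545.0/12.0 = 45.417 mL/cmH2O.
τ = R × C = 16.0 × 0.04542 L/cmH2O = 0.7267 s.
t = −τ·ln(1 − 0.92) = −0.7267·ln(0.08) = 1.835 s.

1.84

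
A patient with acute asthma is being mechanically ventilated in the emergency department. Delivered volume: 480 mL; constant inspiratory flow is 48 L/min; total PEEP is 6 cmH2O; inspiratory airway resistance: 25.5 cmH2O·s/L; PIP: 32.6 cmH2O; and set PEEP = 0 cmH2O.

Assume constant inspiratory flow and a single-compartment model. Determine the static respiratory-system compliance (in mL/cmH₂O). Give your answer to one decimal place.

77.4

Flow: 48 L/min ÷ 60 = 0.8 L/s.
Total PEEP = 6 cmH2O (set 0 + intrinsic 6); this is the baseline alveolar pressure.
Equation of motion (constant flow): PIP = Vt/C + R·V̇ + PEEP.
Vt/C = PIP − R·V̇ − PEEP = 32.6 − 25.5×0.8 − 6 = 32.6 − 20.4 − 6 = 6.2 cmH2O.
C = Vt / 6.2 = 480 / 6.2 = 77.419 mL/cmH2O.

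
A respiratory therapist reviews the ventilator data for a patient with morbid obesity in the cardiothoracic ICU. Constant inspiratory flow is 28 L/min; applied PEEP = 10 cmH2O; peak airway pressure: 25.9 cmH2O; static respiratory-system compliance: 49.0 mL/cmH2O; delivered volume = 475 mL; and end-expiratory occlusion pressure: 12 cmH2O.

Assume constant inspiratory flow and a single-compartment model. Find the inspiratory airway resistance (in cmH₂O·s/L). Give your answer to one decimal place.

Flow: 28 L/min ÷ 60 = 0.4667 L/s.
Total PEEP = 12 cmH2O (set 10 + intrinsic 2); this is the baseline alveolar pressure.
Equation of motion (constant flow): PIP = Vt/C + R·V̇ + PEEP.
R·V̇ = PIP − Vt/C − PEEP = 25.9 − 475/49.0 − 12 = 25.9 − 9.694 − 12 = 4.206 cmH2O.
R = 4.206 / 0.4667 = 9.012 cmH2O·s/L.

9.0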